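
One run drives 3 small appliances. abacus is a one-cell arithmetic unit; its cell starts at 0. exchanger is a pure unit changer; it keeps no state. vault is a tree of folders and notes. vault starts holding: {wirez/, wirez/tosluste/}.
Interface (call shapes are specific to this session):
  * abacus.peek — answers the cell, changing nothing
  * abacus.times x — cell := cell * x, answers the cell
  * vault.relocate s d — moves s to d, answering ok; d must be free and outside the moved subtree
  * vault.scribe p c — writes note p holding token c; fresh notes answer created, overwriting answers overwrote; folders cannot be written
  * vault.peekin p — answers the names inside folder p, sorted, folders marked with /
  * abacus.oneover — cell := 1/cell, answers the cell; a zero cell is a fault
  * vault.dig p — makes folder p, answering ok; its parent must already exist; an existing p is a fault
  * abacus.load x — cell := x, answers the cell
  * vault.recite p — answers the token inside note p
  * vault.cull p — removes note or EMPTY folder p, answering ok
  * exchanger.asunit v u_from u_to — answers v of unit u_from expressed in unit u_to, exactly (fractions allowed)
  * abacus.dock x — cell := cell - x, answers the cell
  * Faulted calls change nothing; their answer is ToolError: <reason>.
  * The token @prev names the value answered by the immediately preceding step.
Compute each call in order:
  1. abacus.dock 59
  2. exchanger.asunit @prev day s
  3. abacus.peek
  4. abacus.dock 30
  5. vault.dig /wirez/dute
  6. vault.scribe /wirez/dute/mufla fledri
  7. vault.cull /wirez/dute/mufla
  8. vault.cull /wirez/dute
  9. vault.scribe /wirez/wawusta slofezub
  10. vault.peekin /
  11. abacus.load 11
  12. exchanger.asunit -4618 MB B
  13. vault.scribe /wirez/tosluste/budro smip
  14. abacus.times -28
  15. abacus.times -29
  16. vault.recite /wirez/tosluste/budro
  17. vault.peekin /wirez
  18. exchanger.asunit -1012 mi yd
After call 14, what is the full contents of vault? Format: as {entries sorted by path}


-> abacus.dock(59)
<- -59
-> exchanger.asunit(@prev, day, s)
<- -5097600
-> abacus.peek()
<- -59
-> abacus.dock(30)
<- -89
-> vault.dig(/wirez/dute)
<- ok
-> vault.scribe(/wirez/dute/mufla, fledri)
<- created
-> vault.cull(/wirez/dute/mufla)
<- ok
-> vault.cull(/wirez/dute)
<- ok
-> vault.scribe(/wirez/wawusta, slofezub)
<- created
-> vault.peekin(/)
<- [wirez/]
-> abacus.load(11)
<- 11
-> exchanger.asunit(-4618, MB, B)
<- -4618000000
-> vault.scribe(/wirez/tosluste/budro, smip)
<- created
-> abacus.times(-28)
<- -308
-> abacus.times(-29)
<- 8932
-> vault.recite(/wirez/tosluste/budro)
<- smip
-> vault.peekin(/wirez)
<- [tosluste/, wawusta]
-> exchanger.asunit(-1012, mi, yd)
<- -1781120

Answer: {wirez/, wirez/tosluste/, wirez/tosluste/budro=smip, wirez/wawusta=slofezub}


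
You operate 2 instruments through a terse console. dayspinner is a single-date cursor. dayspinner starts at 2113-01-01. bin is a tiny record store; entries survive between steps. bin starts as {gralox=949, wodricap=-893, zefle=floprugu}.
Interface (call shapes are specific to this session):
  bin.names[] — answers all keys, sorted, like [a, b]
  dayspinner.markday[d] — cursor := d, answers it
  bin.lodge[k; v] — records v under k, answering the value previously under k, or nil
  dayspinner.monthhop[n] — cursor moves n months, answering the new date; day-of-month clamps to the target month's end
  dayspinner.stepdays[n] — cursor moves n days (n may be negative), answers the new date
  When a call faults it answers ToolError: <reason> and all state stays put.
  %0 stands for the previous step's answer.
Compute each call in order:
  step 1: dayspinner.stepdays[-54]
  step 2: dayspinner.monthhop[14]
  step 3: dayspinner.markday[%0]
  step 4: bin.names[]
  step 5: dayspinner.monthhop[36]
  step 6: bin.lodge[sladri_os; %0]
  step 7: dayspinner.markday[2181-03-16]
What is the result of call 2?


-- stepdays(n→-54) -> 2112-11-08
-- monthhop(n→14) -> 2114-01-08
-- markday(d→%0) -> 2114-01-08
-- names() -> [gralox, wodricap, zefle]
-- monthhop(n→36) -> 2117-01-08
-- lodge(k→sladri_os, v→%0) -> nil
-- markday(d→2181-03-16) -> 2181-03-16

Answer: 2114-01-08


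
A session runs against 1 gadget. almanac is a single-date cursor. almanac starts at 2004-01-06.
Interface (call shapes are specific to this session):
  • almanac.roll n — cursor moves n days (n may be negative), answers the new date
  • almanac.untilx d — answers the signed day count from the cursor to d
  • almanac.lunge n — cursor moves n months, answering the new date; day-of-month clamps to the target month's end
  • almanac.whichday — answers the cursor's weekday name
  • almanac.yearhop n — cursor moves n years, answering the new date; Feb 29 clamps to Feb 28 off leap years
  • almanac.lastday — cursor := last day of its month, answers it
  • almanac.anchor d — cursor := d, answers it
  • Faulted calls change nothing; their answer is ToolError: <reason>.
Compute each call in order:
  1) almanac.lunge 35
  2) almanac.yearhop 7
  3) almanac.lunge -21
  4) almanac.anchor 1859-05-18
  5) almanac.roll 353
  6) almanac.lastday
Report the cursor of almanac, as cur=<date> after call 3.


% 1. lunge(n→35) ~> 2006-12-06
% 2. yearhop(n→7) ~> 2013-12-06
% 3. lunge(n→-21) ~> 2012-03-06
% 4. anchor(d→1859-05-18) ~> 1859-05-18
% 5. roll(n→353) ~> 1860-05-05
% 6. lastday() ~> 1860-05-31

Answer: cur=2012-03-06


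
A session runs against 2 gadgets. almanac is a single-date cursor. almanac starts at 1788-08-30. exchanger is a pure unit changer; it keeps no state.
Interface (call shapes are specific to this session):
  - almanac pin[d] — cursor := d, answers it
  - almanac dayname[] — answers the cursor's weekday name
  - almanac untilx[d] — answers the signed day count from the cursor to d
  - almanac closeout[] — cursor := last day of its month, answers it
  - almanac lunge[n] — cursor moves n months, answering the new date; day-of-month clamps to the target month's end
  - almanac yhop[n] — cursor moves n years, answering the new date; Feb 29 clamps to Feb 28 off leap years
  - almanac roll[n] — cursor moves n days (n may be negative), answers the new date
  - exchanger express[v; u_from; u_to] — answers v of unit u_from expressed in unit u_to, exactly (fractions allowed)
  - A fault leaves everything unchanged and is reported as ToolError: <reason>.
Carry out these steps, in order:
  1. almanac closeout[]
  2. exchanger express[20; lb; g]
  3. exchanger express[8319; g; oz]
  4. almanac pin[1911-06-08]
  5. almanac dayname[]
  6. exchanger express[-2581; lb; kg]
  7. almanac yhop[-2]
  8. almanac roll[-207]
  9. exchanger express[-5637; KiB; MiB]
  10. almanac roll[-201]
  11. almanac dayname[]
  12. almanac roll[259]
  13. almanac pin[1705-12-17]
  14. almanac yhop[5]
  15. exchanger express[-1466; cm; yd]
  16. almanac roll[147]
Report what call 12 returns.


Answer: 1909-01-10

Derivation:
-> almanac closeout()
<- 1788-08-31
-> exchanger express(20, lb, g)
<- 45359237/5000
-> exchanger express(8319, g, oz)
<- 13310400000/45359237
-> almanac pin(1911-06-08)
<- 1911-06-08
-> almanac dayname()
<- Thursday
-> exchanger express(-2581, lb, kg)
<- -117072190697/100000000
-> almanac yhop(-2)
<- 1909-06-08
-> almanac roll(-207)
<- 1908-11-13
-> exchanger express(-5637, KiB, MiB)
<- -5637/1024
-> almanac roll(-201)
<- 1908-04-26
-> almanac dayname()
<- Sunday
-> almanac roll(259)
<- 1909-01-10
-> almanac pin(1705-12-17)
<- 1705-12-17
-> almanac yhop(5)
<- 1710-12-17
-> exchanger express(-1466, cm, yd)
<- -18325/1143
-> almanac roll(147)
<- 1711-05-13


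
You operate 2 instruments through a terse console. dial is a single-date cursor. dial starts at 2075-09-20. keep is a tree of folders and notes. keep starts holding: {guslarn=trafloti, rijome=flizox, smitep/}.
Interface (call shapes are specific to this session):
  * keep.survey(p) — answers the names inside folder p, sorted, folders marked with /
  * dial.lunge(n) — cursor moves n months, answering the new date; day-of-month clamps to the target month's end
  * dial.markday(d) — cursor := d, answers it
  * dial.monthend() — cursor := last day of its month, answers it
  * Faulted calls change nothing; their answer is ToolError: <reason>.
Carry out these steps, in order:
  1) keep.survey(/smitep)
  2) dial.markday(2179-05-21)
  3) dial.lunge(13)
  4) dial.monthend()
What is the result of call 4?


Answer: 2180-06-30

Derivation:
-> keep.survey(p→/smitep)
<- []
-> dial.markday(d→2179-05-21)
<- 2179-05-21
-> dial.lunge(n→13)
<- 2180-06-21
-> dial.monthend()
<- 2180-06-30


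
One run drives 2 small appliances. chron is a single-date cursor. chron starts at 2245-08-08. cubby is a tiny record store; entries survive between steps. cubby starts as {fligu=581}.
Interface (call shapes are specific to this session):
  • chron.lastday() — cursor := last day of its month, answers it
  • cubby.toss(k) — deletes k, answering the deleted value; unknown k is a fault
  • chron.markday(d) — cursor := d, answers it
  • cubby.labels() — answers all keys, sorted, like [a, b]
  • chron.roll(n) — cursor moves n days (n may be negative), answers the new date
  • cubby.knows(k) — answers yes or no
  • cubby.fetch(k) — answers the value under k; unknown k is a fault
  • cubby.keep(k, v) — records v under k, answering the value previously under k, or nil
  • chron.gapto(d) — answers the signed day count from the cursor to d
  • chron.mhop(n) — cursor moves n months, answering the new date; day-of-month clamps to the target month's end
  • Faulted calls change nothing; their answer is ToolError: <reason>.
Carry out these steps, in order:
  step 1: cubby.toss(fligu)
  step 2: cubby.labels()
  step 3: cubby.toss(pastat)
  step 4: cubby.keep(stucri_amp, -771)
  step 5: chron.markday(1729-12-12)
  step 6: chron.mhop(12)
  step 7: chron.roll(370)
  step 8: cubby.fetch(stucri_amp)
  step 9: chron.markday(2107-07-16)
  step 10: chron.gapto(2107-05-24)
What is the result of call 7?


Answer: 1731-12-17

Derivation:
! cubby.toss(fligu) ~> 581
! cubby.labels() ~> []
! cubby.toss(pastat) ~> ToolError: no such key pastat
! cubby.keep(stucri_amp, -771) ~> nil
! chron.markday(1729-12-12) ~> 1729-12-12
! chron.mhop(12) ~> 1730-12-12
! chron.roll(370) ~> 1731-12-17
! cubby.fetch(stucri_amp) ~> -771
! chron.markday(2107-07-16) ~> 2107-07-16
! chron.gapto(2107-05-24) ~> -53


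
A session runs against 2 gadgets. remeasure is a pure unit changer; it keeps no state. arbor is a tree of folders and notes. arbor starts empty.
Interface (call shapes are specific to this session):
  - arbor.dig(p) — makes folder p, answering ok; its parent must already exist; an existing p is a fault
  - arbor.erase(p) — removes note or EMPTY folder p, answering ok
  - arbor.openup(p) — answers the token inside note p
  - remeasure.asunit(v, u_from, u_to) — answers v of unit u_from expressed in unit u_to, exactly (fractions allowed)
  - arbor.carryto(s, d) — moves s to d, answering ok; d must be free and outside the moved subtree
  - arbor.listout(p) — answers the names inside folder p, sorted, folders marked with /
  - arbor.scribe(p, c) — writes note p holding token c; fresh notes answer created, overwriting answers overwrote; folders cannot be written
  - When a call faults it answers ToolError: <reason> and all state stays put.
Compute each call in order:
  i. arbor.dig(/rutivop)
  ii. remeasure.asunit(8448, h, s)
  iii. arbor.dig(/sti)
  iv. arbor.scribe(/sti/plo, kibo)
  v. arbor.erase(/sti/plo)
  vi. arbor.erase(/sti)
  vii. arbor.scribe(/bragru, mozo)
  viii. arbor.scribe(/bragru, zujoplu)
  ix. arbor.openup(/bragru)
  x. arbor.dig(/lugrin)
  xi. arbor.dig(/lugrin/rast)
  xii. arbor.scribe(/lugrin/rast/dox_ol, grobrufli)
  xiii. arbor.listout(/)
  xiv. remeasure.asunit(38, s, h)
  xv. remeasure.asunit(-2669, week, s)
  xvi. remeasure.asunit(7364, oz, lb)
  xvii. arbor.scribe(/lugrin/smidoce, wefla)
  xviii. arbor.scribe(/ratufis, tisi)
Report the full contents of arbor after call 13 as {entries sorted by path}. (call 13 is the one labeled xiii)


Answer: {bragru=zujoplu, lugrin/, lugrin/rast/, lugrin/rast/dox_ol=grobrufli, rutivop/}

Derivation:
$ arbor.dig p: /rutivop
  ok
$ remeasure.asunit v: 8448 u_from: h u_to: s
  30412800
$ arbor.dig p: /sti
  ok
$ arbor.scribe p: /sti/plo c: kibo
  created
$ arbor.erase p: /sti/plo
  ok
$ arbor.erase p: /sti
  ok
$ arbor.scribe p: /bragru c: mozo
  created
$ arbor.scribe p: /bragru c: zujoplu
  overwrote
$ arbor.openup p: /bragru
  zujoplu
$ arbor.dig p: /lugrin
  ok
$ arbor.dig p: /lugrin/rast
  ok
$ arbor.scribe p: /lugrin/rast/dox_ol c: grobrufli
  created
$ arbor.listout p: /
  [bragru, lugrin/, rutivop/]
$ remeasure.asunit v: 38 u_from: s u_to: h
  19/1800
$ remeasure.asunit v: -2669 u_from: week u_to: s
  -1614211200
$ remeasure.asunit v: 7364 u_from: oz u_to: lb
  1841/4
$ arbor.scribe p: /lugrin/smidoce c: wefla
  created
$ arbor.scribe p: /ratufis c: tisi
  created


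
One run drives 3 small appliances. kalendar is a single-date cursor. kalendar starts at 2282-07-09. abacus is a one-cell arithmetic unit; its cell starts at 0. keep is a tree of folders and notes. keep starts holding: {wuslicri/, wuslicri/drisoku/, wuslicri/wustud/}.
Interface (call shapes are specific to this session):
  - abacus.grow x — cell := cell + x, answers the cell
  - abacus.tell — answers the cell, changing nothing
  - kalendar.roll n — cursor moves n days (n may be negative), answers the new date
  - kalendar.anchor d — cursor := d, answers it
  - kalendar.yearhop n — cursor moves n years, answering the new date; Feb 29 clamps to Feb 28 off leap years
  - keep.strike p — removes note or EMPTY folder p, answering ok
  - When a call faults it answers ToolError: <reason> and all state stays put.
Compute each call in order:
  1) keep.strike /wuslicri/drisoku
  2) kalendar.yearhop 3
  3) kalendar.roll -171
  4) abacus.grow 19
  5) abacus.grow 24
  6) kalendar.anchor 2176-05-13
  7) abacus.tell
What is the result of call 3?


Answer: 2285-01-19

Derivation:
Step: strike[p→/wuslicri/drisoku]
Result: ok
Step: yearhop[n→3]
Result: 2285-07-09
Step: roll[n→-171]
Result: 2285-01-19
Step: grow[x→19]
Result: 19
Step: grow[x→24]
Result: 43
Step: anchor[d→2176-05-13]
Result: 2176-05-13
Step: tell[]
Result: 43


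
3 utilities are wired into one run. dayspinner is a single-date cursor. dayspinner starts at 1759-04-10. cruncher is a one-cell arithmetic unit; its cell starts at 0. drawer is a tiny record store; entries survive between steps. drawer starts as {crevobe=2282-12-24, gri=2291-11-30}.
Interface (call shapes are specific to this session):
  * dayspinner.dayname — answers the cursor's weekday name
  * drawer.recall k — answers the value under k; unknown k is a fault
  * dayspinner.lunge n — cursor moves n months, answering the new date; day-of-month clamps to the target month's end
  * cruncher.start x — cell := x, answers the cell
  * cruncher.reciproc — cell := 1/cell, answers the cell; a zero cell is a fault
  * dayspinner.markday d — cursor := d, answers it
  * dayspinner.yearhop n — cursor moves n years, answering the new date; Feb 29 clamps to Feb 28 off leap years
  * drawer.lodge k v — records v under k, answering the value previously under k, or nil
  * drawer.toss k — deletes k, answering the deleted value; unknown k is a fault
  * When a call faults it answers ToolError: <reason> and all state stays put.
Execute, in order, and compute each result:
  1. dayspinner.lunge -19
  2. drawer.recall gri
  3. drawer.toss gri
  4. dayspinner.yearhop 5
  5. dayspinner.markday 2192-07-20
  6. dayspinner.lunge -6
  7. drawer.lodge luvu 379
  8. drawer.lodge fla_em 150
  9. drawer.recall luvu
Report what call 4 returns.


==> lunge(n→-19)
<== 1757-09-10
==> recall(k→gri)
<== 2291-11-30
==> toss(k→gri)
<== 2291-11-30
==> yearhop(n→5)
<== 1762-09-10
==> markday(d→2192-07-20)
<== 2192-07-20
==> lunge(n→-6)
<== 2192-01-20
==> lodge(k→luvu, v→379)
<== nil
==> lodge(k→fla_em, v→150)
<== nil
==> recall(k→luvu)
<== 379

Answer: 1762-09-10


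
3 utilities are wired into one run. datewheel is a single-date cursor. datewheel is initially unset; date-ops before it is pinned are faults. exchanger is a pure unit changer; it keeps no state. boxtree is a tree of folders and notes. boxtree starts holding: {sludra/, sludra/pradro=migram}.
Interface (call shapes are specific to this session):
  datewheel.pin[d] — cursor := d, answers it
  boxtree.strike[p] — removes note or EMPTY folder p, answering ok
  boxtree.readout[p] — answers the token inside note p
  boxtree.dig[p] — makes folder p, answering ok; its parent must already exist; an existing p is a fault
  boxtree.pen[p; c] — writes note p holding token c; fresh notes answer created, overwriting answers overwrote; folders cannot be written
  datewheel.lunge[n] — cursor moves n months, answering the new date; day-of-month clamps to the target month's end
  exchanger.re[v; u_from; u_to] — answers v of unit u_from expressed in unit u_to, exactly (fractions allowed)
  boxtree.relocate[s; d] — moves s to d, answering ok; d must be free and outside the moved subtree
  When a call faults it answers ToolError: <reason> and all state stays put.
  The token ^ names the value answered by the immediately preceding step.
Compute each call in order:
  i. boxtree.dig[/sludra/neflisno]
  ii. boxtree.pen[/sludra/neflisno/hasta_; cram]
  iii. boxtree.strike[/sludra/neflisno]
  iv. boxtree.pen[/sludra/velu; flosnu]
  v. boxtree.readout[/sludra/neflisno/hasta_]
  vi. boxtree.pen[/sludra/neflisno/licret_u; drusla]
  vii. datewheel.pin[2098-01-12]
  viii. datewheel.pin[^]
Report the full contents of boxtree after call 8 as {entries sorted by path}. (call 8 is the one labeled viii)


Using dig using p: /sludra/neflisno, and get ok.
Next I call pen using p: /sludra/neflisno/hasta_, c: cram, — result: created.
Then strike using p: /sludra/neflisno, yielding ToolError: not empty.
Next I call pen using p: /sludra/velu, c: flosnu, and observe created.
I call readout using p: /sludra/neflisno/hasta_, giving cram.
I use pen using p: /sludra/neflisno/licret_u, c: drusla, yielding created.
Calling pin using d: 2098-01-12, → 2098-01-12.
I use pin using d: ^, → 2098-01-12.

Answer: {sludra/, sludra/neflisno/, sludra/neflisno/hasta_=cram, sludra/neflisno/licret_u=drusla, sludra/pradro=migram, sludra/velu=flosnu}


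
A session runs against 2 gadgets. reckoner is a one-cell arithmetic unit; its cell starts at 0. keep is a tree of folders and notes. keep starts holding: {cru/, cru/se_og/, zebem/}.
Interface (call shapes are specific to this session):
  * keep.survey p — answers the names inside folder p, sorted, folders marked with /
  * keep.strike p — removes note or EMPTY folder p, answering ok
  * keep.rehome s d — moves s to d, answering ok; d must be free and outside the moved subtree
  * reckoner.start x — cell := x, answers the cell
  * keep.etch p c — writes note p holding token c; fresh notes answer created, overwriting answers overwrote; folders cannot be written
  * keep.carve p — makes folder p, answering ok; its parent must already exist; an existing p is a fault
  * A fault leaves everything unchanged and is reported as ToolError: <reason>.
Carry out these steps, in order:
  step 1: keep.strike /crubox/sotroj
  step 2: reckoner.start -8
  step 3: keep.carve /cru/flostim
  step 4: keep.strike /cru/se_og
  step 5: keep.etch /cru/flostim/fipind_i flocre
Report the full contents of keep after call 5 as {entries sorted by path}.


Next I call keep.strike on /crubox/sotroj, and see ToolError: not found.
Calling reckoner.start on -8, yielding -8.
I run keep.carve on /cru/flostim, and see ok.
I invoke keep.strike on /cru/se_og, which returns ok.
Calling keep.etch on /cru/flostim/fipind_i, flocre, and see created.

Answer: {cru/, cru/flostim/, cru/flostim/fipind_i=flocre, zebem/}


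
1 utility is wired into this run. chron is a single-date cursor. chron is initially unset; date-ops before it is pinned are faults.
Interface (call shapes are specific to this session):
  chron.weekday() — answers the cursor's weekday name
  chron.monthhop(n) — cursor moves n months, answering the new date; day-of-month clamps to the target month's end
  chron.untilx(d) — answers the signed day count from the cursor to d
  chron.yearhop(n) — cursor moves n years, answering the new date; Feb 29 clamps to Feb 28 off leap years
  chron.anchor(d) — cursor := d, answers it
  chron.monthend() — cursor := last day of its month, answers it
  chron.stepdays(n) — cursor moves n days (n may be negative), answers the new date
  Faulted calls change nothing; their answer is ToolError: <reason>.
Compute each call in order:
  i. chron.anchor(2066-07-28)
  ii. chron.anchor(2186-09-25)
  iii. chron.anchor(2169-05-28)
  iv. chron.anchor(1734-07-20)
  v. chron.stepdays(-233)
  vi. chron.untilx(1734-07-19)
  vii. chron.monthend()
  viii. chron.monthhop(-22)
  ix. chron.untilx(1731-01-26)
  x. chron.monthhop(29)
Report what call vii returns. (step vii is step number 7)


-- 1. anchor(2066-07-28) => 2066-07-28
-- 2. anchor(2186-09-25) => 2186-09-25
-- 3. anchor(2169-05-28) => 2169-05-28
-- 4. anchor(1734-07-20) => 1734-07-20
-- 5. stepdays(-233) => 1733-11-29
-- 6. untilx(1734-07-19) => 232
-- 7. monthend() => 1733-11-30
-- 8. monthhop(-22) => 1732-01-30
-- 9. untilx(1731-01-26) => -369
-- 10. monthhop(29) => 1734-06-30

Answer: 1733-11-30


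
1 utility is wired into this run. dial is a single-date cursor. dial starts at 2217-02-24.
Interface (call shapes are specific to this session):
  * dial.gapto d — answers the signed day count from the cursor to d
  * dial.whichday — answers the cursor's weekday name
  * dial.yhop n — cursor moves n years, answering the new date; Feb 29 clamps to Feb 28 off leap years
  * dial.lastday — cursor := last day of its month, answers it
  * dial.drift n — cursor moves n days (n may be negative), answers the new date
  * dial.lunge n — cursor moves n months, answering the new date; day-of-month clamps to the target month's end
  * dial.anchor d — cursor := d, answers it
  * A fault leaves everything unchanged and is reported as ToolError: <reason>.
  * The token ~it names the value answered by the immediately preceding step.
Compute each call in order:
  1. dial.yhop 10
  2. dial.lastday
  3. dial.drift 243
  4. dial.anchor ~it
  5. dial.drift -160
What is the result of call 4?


Answer: 2227-10-29

Derivation:
CALL dial.yhop[n='10']
RET  2227-02-24
CALL dial.lastday[]
RET  2227-02-28
CALL dial.drift[n='243']
RET  2227-10-29
CALL dial.anchor[d='~it']
RET  2227-10-29
CALL dial.drift[n='-160']
RET  2227-05-22


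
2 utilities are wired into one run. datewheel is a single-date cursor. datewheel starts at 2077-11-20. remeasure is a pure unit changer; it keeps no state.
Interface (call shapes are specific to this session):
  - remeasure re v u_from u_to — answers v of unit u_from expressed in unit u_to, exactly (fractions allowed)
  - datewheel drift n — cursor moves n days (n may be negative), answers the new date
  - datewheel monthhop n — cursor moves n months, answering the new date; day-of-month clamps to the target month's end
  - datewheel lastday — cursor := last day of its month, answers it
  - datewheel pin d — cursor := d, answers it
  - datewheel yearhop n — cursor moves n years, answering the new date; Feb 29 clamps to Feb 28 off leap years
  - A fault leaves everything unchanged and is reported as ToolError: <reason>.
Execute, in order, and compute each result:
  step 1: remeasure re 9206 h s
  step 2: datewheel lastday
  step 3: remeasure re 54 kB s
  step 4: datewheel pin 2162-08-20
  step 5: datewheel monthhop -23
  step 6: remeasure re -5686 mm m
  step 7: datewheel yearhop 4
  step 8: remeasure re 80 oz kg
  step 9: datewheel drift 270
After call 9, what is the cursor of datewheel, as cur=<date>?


Answer: cur=2165-06-17

Derivation:
>> remeasure re(v='9206', u_from='h', u_to='s')
<< 33141600
>> datewheel lastday()
<< 2077-11-30
>> remeasure re(v='54', u_from='kB', u_to='s')
<< ToolError: incompatible units
>> datewheel pin(d='2162-08-20')
<< 2162-08-20
>> datewheel monthhop(n='-23')
<< 2160-09-20
>> remeasure re(v='-5686', u_from='mm', u_to='m')
<< -2843/500
>> datewheel yearhop(n='4')
<< 2164-09-20
>> remeasure re(v='80', u_from='oz', u_to='kg')
<< 45359237/20000000
>> datewheel drift(n='270')
<< 2165-06-17


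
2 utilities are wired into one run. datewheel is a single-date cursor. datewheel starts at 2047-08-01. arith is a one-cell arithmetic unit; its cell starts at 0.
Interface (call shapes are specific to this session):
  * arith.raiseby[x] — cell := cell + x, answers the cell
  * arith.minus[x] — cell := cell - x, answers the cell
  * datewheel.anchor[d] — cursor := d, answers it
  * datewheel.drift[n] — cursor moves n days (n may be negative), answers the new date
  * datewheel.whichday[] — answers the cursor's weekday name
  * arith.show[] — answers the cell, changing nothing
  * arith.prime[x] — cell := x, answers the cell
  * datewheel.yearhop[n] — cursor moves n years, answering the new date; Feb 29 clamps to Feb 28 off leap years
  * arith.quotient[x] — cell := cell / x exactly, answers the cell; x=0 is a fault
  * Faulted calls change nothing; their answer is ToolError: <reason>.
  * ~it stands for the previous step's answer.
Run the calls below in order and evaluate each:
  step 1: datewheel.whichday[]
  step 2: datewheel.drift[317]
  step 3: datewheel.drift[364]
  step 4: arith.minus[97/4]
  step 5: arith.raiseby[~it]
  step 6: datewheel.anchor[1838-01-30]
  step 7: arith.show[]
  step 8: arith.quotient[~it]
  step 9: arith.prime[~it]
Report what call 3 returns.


Answer: 2049-06-12

Derivation:
I try whichday, which returns Thursday.
I call drift passing n='317', and get 2048-06-13.
Using drift passing n='364', which returns 2049-06-12.
I use minus passing x='97/4', and see -97/4.
Now I run raiseby passing x='~it', yielding -97/2.
Then anchor passing d='1838-01-30', → 1838-01-30.
Calling show(), and observe -97/2.
Then quotient passing x='~it', → 1.
I invoke prime passing x='~it', → 1.


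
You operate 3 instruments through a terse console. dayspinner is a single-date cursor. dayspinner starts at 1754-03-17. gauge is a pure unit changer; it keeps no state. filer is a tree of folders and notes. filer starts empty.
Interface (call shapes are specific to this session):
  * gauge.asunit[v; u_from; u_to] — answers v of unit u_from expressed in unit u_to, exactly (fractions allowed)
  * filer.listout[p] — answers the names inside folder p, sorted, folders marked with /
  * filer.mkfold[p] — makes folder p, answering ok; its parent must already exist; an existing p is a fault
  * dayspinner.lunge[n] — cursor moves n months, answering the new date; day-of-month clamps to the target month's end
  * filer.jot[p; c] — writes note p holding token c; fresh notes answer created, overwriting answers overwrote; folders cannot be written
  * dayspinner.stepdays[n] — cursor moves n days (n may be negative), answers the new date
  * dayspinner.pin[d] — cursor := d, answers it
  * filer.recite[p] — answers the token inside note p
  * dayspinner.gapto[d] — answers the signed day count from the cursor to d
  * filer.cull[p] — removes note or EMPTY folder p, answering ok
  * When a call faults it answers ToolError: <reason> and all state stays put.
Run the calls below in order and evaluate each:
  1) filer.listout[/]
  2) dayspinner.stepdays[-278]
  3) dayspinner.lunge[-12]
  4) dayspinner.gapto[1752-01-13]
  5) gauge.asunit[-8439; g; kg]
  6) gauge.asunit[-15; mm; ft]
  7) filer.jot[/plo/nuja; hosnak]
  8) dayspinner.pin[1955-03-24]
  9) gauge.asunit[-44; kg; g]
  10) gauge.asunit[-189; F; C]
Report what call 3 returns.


CALL filer.listout[/]
RET  []
CALL dayspinner.stepdays[-278]
RET  1753-06-12
CALL dayspinner.lunge[-12]
RET  1752-06-12
CALL dayspinner.gapto[1752-01-13]
RET  -151
CALL gauge.asunit[-8439; g; kg]
RET  -8439/1000
CALL gauge.asunit[-15; mm; ft]
RET  -25/508
CALL filer.jot[/plo/nuja; hosnak]
RET  ToolError: no parent
CALL dayspinner.pin[1955-03-24]
RET  1955-03-24
CALL gauge.asunit[-44; kg; g]
RET  -44000
CALL gauge.asunit[-189; F; C]
RET  -1105/9

Answer: 1752-06-12


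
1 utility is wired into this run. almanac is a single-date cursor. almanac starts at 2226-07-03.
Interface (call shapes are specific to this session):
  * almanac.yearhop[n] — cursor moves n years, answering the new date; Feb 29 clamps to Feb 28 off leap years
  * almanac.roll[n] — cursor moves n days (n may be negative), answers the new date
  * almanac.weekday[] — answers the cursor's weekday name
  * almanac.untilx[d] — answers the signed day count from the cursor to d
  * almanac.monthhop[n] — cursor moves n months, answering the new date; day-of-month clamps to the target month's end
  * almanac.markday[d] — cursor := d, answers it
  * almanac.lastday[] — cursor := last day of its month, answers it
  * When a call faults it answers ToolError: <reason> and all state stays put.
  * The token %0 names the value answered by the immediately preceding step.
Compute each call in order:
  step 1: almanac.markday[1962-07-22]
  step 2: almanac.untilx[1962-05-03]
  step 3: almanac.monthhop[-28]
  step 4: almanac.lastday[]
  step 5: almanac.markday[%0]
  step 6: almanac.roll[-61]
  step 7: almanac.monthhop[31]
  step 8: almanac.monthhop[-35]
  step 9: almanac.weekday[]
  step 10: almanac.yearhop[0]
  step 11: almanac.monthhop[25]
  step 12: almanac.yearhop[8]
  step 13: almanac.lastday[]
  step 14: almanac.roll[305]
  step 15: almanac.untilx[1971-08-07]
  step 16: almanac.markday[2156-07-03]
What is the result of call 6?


Answer: 1960-01-30

Derivation:
Act: markday[d: 1962-07-22]
Obs: 1962-07-22
Act: untilx[d: 1962-05-03]
Obs: -80
Act: monthhop[n: -28]
Obs: 1960-03-22
Act: lastday[]
Obs: 1960-03-31
Act: markday[d: %0]
Obs: 1960-03-31
Act: roll[n: -61]
Obs: 1960-01-30
Act: monthhop[n: 31]
Obs: 1962-08-30
Act: monthhop[n: -35]
Obs: 1959-09-30
Act: weekday[]
Obs: Wednesday
Act: yearhop[n: 0]
Obs: 1959-09-30
Act: monthhop[n: 25]
Obs: 1961-10-30
Act: yearhop[n: 8]
Obs: 1969-10-30
Act: lastday[]
Obs: 1969-10-31
Act: roll[n: 305]
Obs: 1970-09-01
Act: untilx[d: 1971-08-07]
Obs: 340
Act: markday[d: 2156-07-03]
Obs: 2156-07-03


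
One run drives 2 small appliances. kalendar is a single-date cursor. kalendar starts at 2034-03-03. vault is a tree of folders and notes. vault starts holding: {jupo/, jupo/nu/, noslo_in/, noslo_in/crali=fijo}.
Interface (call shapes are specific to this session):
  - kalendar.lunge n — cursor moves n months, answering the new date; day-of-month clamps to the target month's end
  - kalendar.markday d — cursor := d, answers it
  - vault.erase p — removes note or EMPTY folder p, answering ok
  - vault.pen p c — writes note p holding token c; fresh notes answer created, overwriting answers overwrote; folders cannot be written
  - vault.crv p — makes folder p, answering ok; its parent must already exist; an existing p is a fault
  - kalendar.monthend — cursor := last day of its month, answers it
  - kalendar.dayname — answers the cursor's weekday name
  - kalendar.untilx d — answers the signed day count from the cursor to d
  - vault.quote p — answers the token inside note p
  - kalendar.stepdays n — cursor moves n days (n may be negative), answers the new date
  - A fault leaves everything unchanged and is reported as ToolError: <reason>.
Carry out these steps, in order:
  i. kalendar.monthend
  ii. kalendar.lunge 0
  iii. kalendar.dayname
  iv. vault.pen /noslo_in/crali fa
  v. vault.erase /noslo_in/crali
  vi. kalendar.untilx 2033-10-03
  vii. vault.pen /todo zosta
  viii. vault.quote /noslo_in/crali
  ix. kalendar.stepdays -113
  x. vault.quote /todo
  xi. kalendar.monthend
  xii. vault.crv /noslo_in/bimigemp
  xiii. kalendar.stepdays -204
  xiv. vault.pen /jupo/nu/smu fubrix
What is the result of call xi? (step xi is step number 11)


→ kalendar.monthend()
← 2034-03-31
→ kalendar.lunge(n='0')
← 2034-03-31
→ kalendar.dayname()
← Friday
→ vault.pen(p='/noslo_in/crali', c='fa')
← overwrote
→ vault.erase(p='/noslo_in/crali')
← ok
→ kalendar.untilx(d='2033-10-03')
← -179
→ vault.pen(p='/todo', c='zosta')
← created
→ vault.quote(p='/noslo_in/crali')
← ToolError: not found
→ kalendar.stepdays(n='-113')
← 2033-12-08
→ vault.quote(p='/todo')
← zosta
→ kalendar.monthend()
← 2033-12-31
→ vault.crv(p='/noslo_in/bimigemp')
← ok
→ kalendar.stepdays(n='-204')
← 2033-06-10
→ vault.pen(p='/jupo/nu/smu', c='fubrix')
← created

Answer: 2033-12-31


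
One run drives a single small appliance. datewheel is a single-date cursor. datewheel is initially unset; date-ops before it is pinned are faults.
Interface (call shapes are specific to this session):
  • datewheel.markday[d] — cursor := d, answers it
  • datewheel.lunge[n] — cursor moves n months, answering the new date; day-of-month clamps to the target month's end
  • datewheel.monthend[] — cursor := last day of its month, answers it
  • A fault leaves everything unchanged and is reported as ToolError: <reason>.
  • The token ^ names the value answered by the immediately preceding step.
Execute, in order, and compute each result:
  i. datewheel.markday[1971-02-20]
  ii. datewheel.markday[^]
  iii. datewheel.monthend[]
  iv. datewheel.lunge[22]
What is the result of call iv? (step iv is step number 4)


Answer: 1972-12-28

Derivation:
Do: datewheel.markday[d→1971-02-20]
See: 1971-02-20
Do: datewheel.markday[d→^]
See: 1971-02-20
Do: datewheel.monthend[]
See: 1971-02-28
Do: datewheel.lunge[n→22]
See: 1972-12-28


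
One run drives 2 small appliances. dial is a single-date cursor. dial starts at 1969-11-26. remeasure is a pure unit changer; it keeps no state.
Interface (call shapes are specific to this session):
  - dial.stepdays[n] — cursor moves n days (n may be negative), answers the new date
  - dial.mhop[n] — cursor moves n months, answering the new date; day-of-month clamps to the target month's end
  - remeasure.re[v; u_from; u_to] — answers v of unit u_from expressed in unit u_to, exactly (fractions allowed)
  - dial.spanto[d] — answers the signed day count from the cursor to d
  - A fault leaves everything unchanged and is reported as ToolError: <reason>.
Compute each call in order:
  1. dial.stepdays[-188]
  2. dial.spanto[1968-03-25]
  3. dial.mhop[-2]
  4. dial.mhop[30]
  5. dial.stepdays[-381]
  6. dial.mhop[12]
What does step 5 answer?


CALL stepdays[n: -188]
RET  1969-05-22
CALL spanto[d: 1968-03-25]
RET  -423
CALL mhop[n: -2]
RET  1969-03-22
CALL mhop[n: 30]
RET  1971-09-22
CALL stepdays[n: -381]
RET  1970-09-06
CALL mhop[n: 12]
RET  1971-09-06

Answer: 1970-09-06


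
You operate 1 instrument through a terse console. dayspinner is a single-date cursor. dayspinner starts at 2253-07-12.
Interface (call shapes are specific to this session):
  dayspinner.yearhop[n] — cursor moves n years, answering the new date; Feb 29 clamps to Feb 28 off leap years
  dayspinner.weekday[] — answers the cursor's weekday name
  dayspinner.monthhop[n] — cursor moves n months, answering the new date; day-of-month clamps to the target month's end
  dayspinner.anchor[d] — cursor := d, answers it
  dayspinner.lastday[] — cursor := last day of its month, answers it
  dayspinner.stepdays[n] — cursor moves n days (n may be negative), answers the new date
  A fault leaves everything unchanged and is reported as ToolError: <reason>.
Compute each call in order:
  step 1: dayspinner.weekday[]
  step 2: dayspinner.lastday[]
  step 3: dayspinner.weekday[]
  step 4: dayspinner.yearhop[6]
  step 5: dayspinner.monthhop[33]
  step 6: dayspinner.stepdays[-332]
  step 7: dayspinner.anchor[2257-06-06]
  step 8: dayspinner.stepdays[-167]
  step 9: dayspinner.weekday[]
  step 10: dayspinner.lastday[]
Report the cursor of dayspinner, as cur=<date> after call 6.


Answer: cur=2261-06-02

Derivation:
·→ dayspinner.weekday()
·← Tuesday
·→ dayspinner.lastday()
·← 2253-07-31
·→ dayspinner.weekday()
·← Sunday
·→ dayspinner.yearhop(n→6)
·← 2259-07-31
·→ dayspinner.monthhop(n→33)
·← 2262-04-30
·→ dayspinner.stepdays(n→-332)
·← 2261-06-02
·→ dayspinner.anchor(d→2257-06-06)
·← 2257-06-06
·→ dayspinner.stepdays(n→-167)
·← 2256-12-21
·→ dayspinner.weekday()
·← Sunday
·→ dayspinner.lastday()
·← 2256-12-31


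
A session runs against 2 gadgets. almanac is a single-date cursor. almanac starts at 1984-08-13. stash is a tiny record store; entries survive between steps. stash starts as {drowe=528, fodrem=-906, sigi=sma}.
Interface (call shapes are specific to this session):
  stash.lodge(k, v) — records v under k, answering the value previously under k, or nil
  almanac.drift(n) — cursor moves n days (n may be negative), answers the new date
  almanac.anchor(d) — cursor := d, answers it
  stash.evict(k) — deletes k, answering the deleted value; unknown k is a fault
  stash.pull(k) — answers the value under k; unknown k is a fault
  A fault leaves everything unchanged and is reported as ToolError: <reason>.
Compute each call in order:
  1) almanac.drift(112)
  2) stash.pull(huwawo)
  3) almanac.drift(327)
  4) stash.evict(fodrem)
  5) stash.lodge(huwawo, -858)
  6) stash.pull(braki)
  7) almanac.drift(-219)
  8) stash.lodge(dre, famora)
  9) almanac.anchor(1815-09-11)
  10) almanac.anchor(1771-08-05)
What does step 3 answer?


Answer: 1985-10-26

Derivation:
I run almanac.drift with 112, — result: 1984-12-03.
I call stash.pull with huwawo, giving ToolError: no such key huwawo.
Calling almanac.drift with 327, and get 1985-10-26.
Using stash.evict with fodrem, → -906.
I call stash.lodge with huwawo, -858, and get nil.
Using stash.pull with braki, → ToolError: no such key braki.
Next I call almanac.drift with -219, → 1985-03-21.
I run stash.lodge with dre, famora, — result: nil.
Then almanac.anchor with 1815-09-11: 1815-09-11.
Next I call almanac.anchor with 1771-08-05: 1771-08-05.


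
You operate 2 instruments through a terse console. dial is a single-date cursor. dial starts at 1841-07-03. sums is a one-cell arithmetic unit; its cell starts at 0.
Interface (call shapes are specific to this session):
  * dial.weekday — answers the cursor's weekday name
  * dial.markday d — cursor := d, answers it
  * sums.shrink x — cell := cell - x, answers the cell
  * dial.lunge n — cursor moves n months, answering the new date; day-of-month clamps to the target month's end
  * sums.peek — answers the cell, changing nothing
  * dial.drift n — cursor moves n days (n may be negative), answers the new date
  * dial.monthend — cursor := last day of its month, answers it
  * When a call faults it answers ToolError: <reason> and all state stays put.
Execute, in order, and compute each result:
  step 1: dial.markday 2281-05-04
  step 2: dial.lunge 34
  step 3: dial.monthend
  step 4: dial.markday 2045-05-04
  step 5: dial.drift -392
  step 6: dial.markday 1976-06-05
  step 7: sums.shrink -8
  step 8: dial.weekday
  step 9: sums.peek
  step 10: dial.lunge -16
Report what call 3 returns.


Answer: 2284-03-31

Derivation:
! dial.markday(d=2281-05-04) => 2281-05-04
! dial.lunge(n=34) => 2284-03-04
! dial.monthend() => 2284-03-31
! dial.markday(d=2045-05-04) => 2045-05-04
! dial.drift(n=-392) => 2044-04-07
! dial.markday(d=1976-06-05) => 1976-06-05
! sums.shrink(x=-8) => 8
! dial.weekday() => Saturday
! sums.peek() => 8
! dial.lunge(n=-16) => 1975-02-05


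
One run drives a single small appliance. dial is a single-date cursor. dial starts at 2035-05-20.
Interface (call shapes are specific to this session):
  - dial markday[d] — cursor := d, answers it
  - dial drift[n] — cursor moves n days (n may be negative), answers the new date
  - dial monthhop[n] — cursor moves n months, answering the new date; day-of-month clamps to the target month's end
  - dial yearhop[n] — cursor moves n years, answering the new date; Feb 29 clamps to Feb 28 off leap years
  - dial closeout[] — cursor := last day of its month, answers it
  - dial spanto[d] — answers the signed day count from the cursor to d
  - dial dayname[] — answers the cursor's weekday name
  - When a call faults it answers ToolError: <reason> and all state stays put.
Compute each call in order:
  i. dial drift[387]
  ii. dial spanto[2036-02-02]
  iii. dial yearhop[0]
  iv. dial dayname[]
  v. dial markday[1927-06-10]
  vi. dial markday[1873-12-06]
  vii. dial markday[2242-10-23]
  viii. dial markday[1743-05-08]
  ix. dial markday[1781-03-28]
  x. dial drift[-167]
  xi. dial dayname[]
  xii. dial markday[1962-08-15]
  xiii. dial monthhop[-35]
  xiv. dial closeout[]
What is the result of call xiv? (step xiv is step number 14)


Answer: 1959-09-30

Derivation:
Now I run dial drift using 387, giving 2036-06-10.
I use dial spanto using 2036-02-02, which returns -129.
Then dial yearhop using 0, and get 2036-06-10.
Using dial dayname(), and see Tuesday.
Using dial markday using 1927-06-10, and observe 1927-06-10.
Then dial markday using 1873-12-06: 1873-12-06.
I run dial markday using 2242-10-23, yielding 2242-10-23.
I run dial markday using 1743-05-08, → 1743-05-08.
I try dial markday using 1781-03-28, and get 1781-03-28.
Then dial drift using -167, yielding 1780-10-12.
Next I call dial dayname, — result: Thursday.
Calling dial markday using 1962-08-15, and see 1962-08-15.
Using dial monthhop using -35: 1959-09-15.
Now I run dial closeout, — result: 1959-09-30.
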